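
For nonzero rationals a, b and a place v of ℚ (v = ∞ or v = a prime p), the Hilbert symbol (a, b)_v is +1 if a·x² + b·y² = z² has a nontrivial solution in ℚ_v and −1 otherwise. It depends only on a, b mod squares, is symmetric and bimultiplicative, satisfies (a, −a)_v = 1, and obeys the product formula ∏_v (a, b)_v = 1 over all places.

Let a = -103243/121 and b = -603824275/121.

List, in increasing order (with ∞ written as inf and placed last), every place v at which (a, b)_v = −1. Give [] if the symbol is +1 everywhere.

(a, b) ≡ (-43, -24152971) mod (ℚ^×)²; places V = {2, 5, 7, 11, 17, 19, 37, 43, 47, ∞}.
(a,b)_43: α=1, u≡26; β=1, v≡27 (mod 43); (26|43)=-1, (27|43)=-1; sign (−1)^1·-1^1·-1^1 = -1.
(a,b)_11: α=-2, u≡3; β=-2, v≡1 (mod 11); (3|11)=+1, (1|11)=+1; sign (−1)^0·+1^-2·+1^-2 = +1.
(a,b)_2: α=0, β=0; u≡5, v≡5 (mod 8); ε(u)ε(v)=0·0, αω(v)=0·1, βω(u)=0·1; sum ≡ 0  ⇒  +1.
(a,b)_37: α=0, u≡32; β=1, v≡20 (mod 37); (32|37)=-1, (20|37)=-1; sign (−1)^0·-1^1·-1^0 = -1.
(a,b)_5: α=0, u≡2; β=2, v≡4 (mod 5); (2|5)=-1, (4|5)=+1; sign (−1)^0·-1^2·+1^0 = +1.
(a,b)_∞: sgn(-43)=−, sgn(-24152971)=−, so -1.
(a,b)_19: α=0, u≡14; β=1, v≡7 (mod 19); (14|19)=-1, (7|19)=+1; sign (−1)^0·-1^1·+1^0 = -1.
(a,b)_7: α=4, u≡3; β=0, v≡1 (mod 7); (3|7)=-1, (1|7)=+1; sign (−1)^0·-1^0·+1^4 = +1.
(a,b)_17: α=0, u≡16; β=1, v≡14 (mod 17); (16|17)=+1, (14|17)=-1; sign (−1)^0·+1^1·-1^0 = +1.
(a,b)_47: α=0, u≡18; β=1, v≡29 (mod 47); (18|47)=+1, (29|47)=-1; sign (−1)^0·+1^1·-1^0 = +1.
Ram(-43, -24152971) = {19, 37, 43, ∞}; no ℚ_19-point on the conic.

[19, 37, 43, inf]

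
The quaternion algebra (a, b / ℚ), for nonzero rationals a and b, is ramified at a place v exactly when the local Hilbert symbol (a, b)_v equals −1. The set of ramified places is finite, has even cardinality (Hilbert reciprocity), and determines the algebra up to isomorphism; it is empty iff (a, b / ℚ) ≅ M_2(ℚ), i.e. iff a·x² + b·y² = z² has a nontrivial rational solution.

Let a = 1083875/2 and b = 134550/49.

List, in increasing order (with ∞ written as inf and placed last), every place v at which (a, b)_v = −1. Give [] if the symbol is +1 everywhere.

(a, b) ≡ (86710, 598) mod (ℚ^×)²; places V = {2, 3, 5, 7, 13, 23, 29, ∞}.
(a,b)_2: α=-1, β=1; u≡3, v≡3 (mod 8); ε(u)ε(v)=1·1, αω(v)=-1·1, βω(u)=1·1; sum ≡ 1  ⇒  -1.
(a,b)_29: α=1, u≡26; β=0, v≡14 (mod 29); (26|29)=-1, (14|29)=-1; sign (−1)^0·-1^0·-1^1 = -1.
(a,b)_7: α=0, u≡1; β=-2, v≡3 (mod 7); (1|7)=+1, (3|7)=-1; sign (−1)^0·+1^-2·-1^0 = +1.
(a,b)_23: α=1, u≡22; β=1, v≡18 (mod 23); (22|23)=-1, (18|23)=+1; sign (−1)^1·-1^1·+1^1 = +1.
(a,b)_∞: sgn(86710)=+, sgn(598)=+, so +1.
(a,b)_3: α=0, u≡1; β=2, v≡1 (mod 3); (1|3)=+1, (1|3)=+1; sign (−1)^0·+1^2·+1^0 = +1.
(a,b)_13: α=1, u≡3; β=1, v≡8 (mod 13); (3|13)=+1, (8|13)=-1; sign (−1)^0·+1^1·-1^1 = -1.
(a,b)_5: α=3, u≡3; β=2, v≡3 (mod 5); (3|5)=-1, (3|5)=-1; sign (−1)^0·-1^2·-1^3 = -1.
|Ram(86710, 598)| = 4, even; anisotropic at {2, 5, 13, 29}.

[2, 5, 13, 29]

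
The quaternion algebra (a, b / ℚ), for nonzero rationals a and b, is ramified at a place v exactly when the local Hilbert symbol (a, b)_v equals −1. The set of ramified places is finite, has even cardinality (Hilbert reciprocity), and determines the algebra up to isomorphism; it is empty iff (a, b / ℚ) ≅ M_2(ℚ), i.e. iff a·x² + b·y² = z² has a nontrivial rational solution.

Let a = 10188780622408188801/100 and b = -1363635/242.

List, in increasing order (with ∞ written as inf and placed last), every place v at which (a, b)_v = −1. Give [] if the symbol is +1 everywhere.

[3, 7, 31, 47]

(a, b) ≡ (1132089, -33670) mod (ℚ^×)²; places V = {2, 3, 5, 7, 11, 13, 31, 37, 47, ∞}.
(a,b)_∞: sgn(1132089)=+, sgn(-33670)=−, so +1.
(a,b)_37: α=3, u≡2; β=1, v≡35 (mod 37); (2|37)=-1, (35|37)=-1; sign (−1)^0·-1^1·-1^3 = +1.
(a,b)_13: α=2, u≡1; β=1, v≡10 (mod 13); (1|13)=+1, (10|13)=+1; sign (−1)^0·+1^1·+1^2 = +1.
(a,b)_11: α=2, u≡10; β=-2, v≡1 (mod 11); (10|11)=-1, (1|11)=+1; sign (−1)^0·-1^-2·+1^2 = +1.
(a,b)_2: α=-2, β=-1; u≡1, v≡5 (mod 8); ε(u)ε(v)=0·0, αω(v)=-2·1, βω(u)=-1·0; sum ≡ 0  ⇒  +1.
(a,b)_31: α=1, u≡19; β=0, v≡27 (mod 31); (19|31)=+1, (27|31)=-1; sign (−1)^0·+1^0·-1^1 = -1.
(a,b)_7: α=3, u≡6; β=1, v≡3 (mod 7); (6|7)=-1, (3|7)=-1; sign (−1)^1·-1^1·-1^3 = -1.
(a,b)_3: α=9, u≡2; β=4, v≡2 (mod 3); (2|3)=-1, (2|3)=-1; sign (−1)^0·-1^4·-1^9 = -1.
(a,b)_47: α=1, u≡29; β=0, v≡10 (mod 47); (29|47)=-1, (10|47)=-1; sign (−1)^0·-1^0·-1^1 = -1.
(a,b)_5: α=-2, u≡4; β=1, v≡4 (mod 5); (4|5)=+1, (4|5)=+1; sign (−1)^0·+1^1·+1^-2 = +1.
Ram(1132089, -33670) = {3, 7, 31, 47}; no ℚ_3-point on the conic.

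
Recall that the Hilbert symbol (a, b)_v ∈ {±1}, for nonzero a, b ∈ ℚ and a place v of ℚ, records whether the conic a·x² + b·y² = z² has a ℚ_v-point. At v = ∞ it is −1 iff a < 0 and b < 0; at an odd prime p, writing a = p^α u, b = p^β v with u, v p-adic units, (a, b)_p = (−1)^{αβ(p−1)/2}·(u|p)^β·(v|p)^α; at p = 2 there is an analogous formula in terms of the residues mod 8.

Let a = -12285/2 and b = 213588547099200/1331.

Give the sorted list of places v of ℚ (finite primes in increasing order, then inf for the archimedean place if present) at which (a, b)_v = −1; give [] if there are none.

(a, b) ≡ (-2730, 3003) mod (ℚ^×)²; places V = {2, 3, 5, 7, 11, 13, ∞}.
(a,b)_7: α=1, u≡1; β=3, v≡1 (mod 7); (1|7)=+1, (1|7)=+1; sign (−1)^1·+1^3·+1^1 = -1.
(a,b)_11: α=0, u≡1; β=-3, v≡9 (mod 11); (1|11)=+1, (9|11)=+1; sign (−1)^0·+1^-3·+1^0 = +1.
(a,b)_13: α=1, u≡2; β=3, v≡9 (mod 13); (2|13)=-1, (9|13)=+1; sign (−1)^0·-1^3·+1^1 = -1.
(a,b)_5: α=1, u≡4; β=2, v≡3 (mod 5); (4|5)=+1, (3|5)=-1; sign (−1)^0·+1^2·-1^1 = -1.
(a,b)_3: α=3, u≡2; β=11, v≡2 (mod 3); (2|3)=-1, (2|3)=-1; sign (−1)^1·-1^11·-1^3 = -1.
(a,b)_2: α=-1, β=6; u≡3, v≡3 (mod 8); ε(u)ε(v)=1·1, αω(v)=-1·1, βω(u)=6·1; sum ≡ 0  ⇒  +1.
(a,b)_∞: sgn(-2730)=−, sgn(3003)=+, so +1.
(-2730, 3003 / ℚ) ramifies at {3, 5, 7, 13}: a division algebra.

[3, 5, 7, 13]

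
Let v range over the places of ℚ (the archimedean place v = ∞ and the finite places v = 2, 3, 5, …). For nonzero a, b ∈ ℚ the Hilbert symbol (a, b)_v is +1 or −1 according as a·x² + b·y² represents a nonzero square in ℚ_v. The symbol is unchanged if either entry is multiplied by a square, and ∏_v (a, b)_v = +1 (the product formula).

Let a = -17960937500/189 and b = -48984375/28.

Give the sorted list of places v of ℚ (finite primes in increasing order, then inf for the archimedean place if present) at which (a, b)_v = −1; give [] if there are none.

[7, 11, 19, inf]

(a, b) ≡ (-1995, -21945) mod (ℚ^×)²; places V = {2, 3, 5, 7, 11, 19, ∞}.
(a,b)_7: α=-1, u≡2; β=-1, v≡2 (mod 7); (2|7)=+1, (2|7)=+1; sign (−1)^1·+1^-1·+1^-1 = -1.
(a,b)_∞: sgn(-1995)=−, sgn(-21945)=−, so -1.
(a,b)_5: α=9, u≡1; β=7, v≡1 (mod 5); (1|5)=+1, (1|5)=+1; sign (−1)^0·+1^7·+1^9 = +1.
(a,b)_11: α=2, u≡10; β=1, v≡10 (mod 11); (10|11)=-1, (10|11)=-1; sign (−1)^0·-1^1·-1^2 = -1.
(a,b)_19: α=1, u≡9; β=1, v≡11 (mod 19); (9|19)=+1, (11|19)=+1; sign (−1)^1·+1^1·+1^1 = -1.
(a,b)_2: α=2, β=-2; u≡5, v≡7 (mod 8); ε(u)ε(v)=0·1, αω(v)=2·0, βω(u)=-2·1; sum ≡ 0  ⇒  +1.
(a,b)_3: α=-3, u≡1; β=1, v≡2 (mod 3); (1|3)=+1, (2|3)=-1; sign (−1)^1·+1^1·-1^-3 = +1.
|Ram(-1995, -21945)| = 4, even; anisotropic at {7, 11, 19, ∞}.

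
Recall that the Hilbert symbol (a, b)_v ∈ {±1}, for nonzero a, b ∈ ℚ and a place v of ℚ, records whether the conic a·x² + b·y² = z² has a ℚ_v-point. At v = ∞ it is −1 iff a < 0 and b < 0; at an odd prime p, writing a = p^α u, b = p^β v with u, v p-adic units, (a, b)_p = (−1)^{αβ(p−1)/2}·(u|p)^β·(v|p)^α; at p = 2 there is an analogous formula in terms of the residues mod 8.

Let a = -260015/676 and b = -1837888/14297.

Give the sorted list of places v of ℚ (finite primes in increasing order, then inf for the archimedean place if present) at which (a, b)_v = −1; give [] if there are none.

[7, 13, 17, inf]

(a, b) ≡ (-260015, -221) mod (ℚ^×)²; places V = {2, 5, 7, 13, 17, 19, 23, 29, 47, ∞}.
(a,b)_2: α=-2, β=6; u≡1, v≡3 (mod 8); ε(u)ε(v)=0·1, αω(v)=-2·1, βω(u)=6·0; sum ≡ 0  ⇒  +1.
(a,b)_13: α=-2, u≡6; β=1, v≡9 (mod 13); (6|13)=-1, (9|13)=+1; sign (−1)^0·-1^1·+1^-2 = -1.
(a,b)_5: α=1, u≡2; β=0, v≡1 (mod 5); (2|5)=-1, (1|5)=+1; sign (−1)^0·-1^0·+1^1 = +1.
(a,b)_7: α=1, u≡1; β=0, v≡6 (mod 7); (1|7)=+1, (6|7)=-1; sign (−1)^0·+1^0·-1^1 = -1.
(a,b)_29: α=0, u≡16; β=-2, v≡18 (mod 29); (16|29)=+1, (18|29)=-1; sign (−1)^0·+1^-2·-1^0 = +1.
(a,b)_23: α=1, u≡14; β=0, v≡3 (mod 23); (14|23)=-1, (3|23)=+1; sign (−1)^0·-1^0·+1^1 = +1.
(a,b)_∞: sgn(-260015)=−, sgn(-221)=−, so -1.
(a,b)_17: α=1, u≡3; β=-1, v≡2 (mod 17); (3|17)=-1, (2|17)=+1; sign (−1)^0·-1^-1·+1^1 = -1.
(a,b)_19: α=1, u≡3; β=0, v≡17 (mod 19); (3|19)=-1, (17|19)=+1; sign (−1)^0·-1^0·+1^1 = +1.
(a,b)_47: α=0, u≡2; β=2, v≡12 (mod 47); (2|47)=+1, (12|47)=+1; sign (−1)^0·+1^2·+1^0 = +1.
(-260015, -221 / ℚ) ramifies at {7, 13, 17, ∞}: a division algebra.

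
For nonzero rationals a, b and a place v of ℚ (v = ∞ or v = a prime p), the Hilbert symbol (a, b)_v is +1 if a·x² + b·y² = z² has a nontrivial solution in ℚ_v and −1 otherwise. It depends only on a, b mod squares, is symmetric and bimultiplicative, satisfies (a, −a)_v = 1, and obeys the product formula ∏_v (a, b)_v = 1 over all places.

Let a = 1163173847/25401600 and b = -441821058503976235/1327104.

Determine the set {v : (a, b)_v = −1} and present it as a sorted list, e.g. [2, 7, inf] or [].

(a, b) ≡ (33263, -166315) mod (ℚ^×)²; places V = {2, 3, 5, 7, 11, 17, 29, 31, 37, ∞}.
(a,b)_3: α=-4, u≡2; β=-4, v≡2 (mod 3); (2|3)=-1, (2|3)=-1; sign (−1)^0·-1^-4·-1^-4 = +1.
(a,b)_5: α=-2, u≡3; β=1, v≡2 (mod 5); (3|5)=-1, (2|5)=-1; sign (−1)^0·-1^1·-1^-2 = -1.
(a,b)_2: α=-8, β=-14; u≡7, v≡5 (mod 8); ε(u)ε(v)=1·0, αω(v)=-8·1, βω(u)=-14·0; sum ≡ 0  ⇒  +1.
(a,b)_11: α=2, u≡2; β=0, v≡9 (mod 11); (2|11)=-1, (9|11)=+1; sign (−1)^0·-1^0·+1^2 = +1.
(a,b)_17: α=2, u≡3; β=0, v≡15 (mod 17); (3|17)=-1, (15|17)=+1; sign (−1)^0·-1^0·+1^2 = +1.
(a,b)_31: α=1, u≡8; β=3, v≡21 (mod 31); (8|31)=+1, (21|31)=-1; sign (−1)^1·+1^3·-1^1 = +1.
(a,b)_∞: sgn(33263)=+, sgn(-166315)=−, so +1.
(a,b)_37: α=1, u≡3; β=3, v≡14 (mod 37); (3|37)=+1, (14|37)=-1; sign (−1)^0·+1^3·-1^1 = -1.
(a,b)_7: α=-2, u≡3; β=4, v≡6 (mod 7); (3|7)=-1, (6|7)=-1; sign (−1)^0·-1^4·-1^-2 = +1.
(a,b)_29: α=1, u≡1; β=3, v≡6 (mod 29); (1|29)=+1, (6|29)=+1; sign (−1)^0·+1^3·+1^1 = +1.
Ram(33263, -166315) = {5, 37}; no ℚ_5-point on the conic.

[5, 37]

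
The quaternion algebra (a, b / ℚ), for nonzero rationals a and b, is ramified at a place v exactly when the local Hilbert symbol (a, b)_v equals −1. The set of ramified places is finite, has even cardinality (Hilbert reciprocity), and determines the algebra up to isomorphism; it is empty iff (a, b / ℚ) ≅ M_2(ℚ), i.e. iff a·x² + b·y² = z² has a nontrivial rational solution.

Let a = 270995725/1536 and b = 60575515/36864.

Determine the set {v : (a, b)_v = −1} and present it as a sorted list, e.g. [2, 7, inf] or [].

[7, 17]

Mod squares: a ≡ 7854, b ≡ 7315. Check v ∈ {∞, 2, 3, 5, 7, 11, 13, 17, 19}.
v=7: a=7^3·(≡2), b=7^3·(≡1) mod 7; (2|7)=+1, (1|7)=+1; (−1)^{3·3·3}·(+1)^3·(+1)^3 = -1.
v=13: a=13^2·(≡7), b=13^2·(≡10) mod 13; (7|13)=-1, (10|13)=+1; (−1)^{2·2·6}·(-1)^2·(+1)^2 = +1.
v=11: a=11^1·(≡8), b=11^1·(≡4) mod 11; (8|11)=-1, (4|11)=+1; (−1)^{1·1·5}·(-1)^1·(+1)^1 = +1.
v=2: v_2(a)=-9, v_2(b)=-12; units ≡ 7, 3 (mod 8); ε·ε+αω+βω = 1·1+-9·1+-12·0 ≡ 0  ⇒  (a,b)_2 = +1.
v=17: a=17^1·(≡7), b=17^0·(≡14) mod 17; (7|17)=-1, (14|17)=-1; (−1)^{1·0·8}·(-1)^0·(-1)^1 = -1.
v=∞: 7854 > 0 and 7315 > 0  ⇒  (a,b)_∞ = +1.
v=19: a=19^0·(≡7), b=19^1·(≡1) mod 19; (7|19)=+1, (1|19)=+1; (−1)^{0·1·9}·(+1)^1·(+1)^0 = +1.
v=3: a=3^-1·(≡2), b=3^-2·(≡1) mod 3; (2|3)=-1, (1|3)=+1; (−1)^{-1·-2·1}·(-1)^-2·(+1)^-1 = +1.
v=5: a=5^2·(≡4), b=5^1·(≡2) mod 5; (4|5)=+1, (2|5)=-1; (−1)^{2·1·2}·(+1)^1·(-1)^2 = +1.
(7854, 7315 / ℚ) ramifies at {7, 17}: a division algebra.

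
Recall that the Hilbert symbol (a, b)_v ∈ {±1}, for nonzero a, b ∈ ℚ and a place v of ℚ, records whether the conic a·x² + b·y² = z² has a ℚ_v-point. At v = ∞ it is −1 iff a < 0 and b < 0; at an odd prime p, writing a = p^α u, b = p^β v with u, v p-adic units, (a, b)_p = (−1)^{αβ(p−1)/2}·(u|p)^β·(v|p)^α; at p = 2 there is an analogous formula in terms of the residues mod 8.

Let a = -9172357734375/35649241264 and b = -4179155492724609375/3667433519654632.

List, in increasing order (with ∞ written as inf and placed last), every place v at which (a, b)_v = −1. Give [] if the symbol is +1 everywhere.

[2, 5, 11, 13, 19, inf]

(a, b) ≡ (-1045, -24310) mod (ℚ^×)²; places V = {2, 3, 5, 7, 11, 13, 17, 19, ∞}.
(a,b)_17: α=-2, u≡8; β=-3, v≡8 (mod 17); (8|17)=+1, (8|17)=+1; sign (−1)^0·+1^-3·+1^-2 = +1.
(a,b)_3: α=6, u≡2; β=12, v≡2 (mod 3); (2|3)=-1, (2|3)=-1; sign (−1)^0·-1^12·-1^6 = +1.
(a,b)_13: α=-2, u≡7; β=-3, v≡11 (mod 13); (7|13)=-1, (11|13)=-1; sign (−1)^0·-1^-3·-1^-2 = -1.
(a,b)_5: α=7, u≡4; β=11, v≡2 (mod 5); (4|5)=+1, (2|5)=-1; sign (−1)^0·+1^11·-1^7 = -1.
(a,b)_2: α=-4, β=-3; u≡3, v≡5 (mod 8); ε(u)ε(v)=1·0, αω(v)=-4·1, βω(u)=-3·1; sum ≡ 1  ⇒  -1.
(a,b)_11: α=5, u≡9; β=5, v≡5 (mod 11); (9|11)=+1, (5|11)=+1; sign (−1)^1·+1^5·+1^5 = -1.
(a,b)_∞: sgn(-1045)=−, sgn(-24310)=−, so -1.
(a,b)_7: α=-4, u≡3; β=-6, v≡2 (mod 7); (3|7)=-1, (2|7)=+1; sign (−1)^0·-1^-6·+1^-4 = +1.
(a,b)_19: α=-1, u≡8; β=-2, v≡15 (mod 19); (8|19)=-1, (15|19)=-1; sign (−1)^0·-1^-2·-1^-1 = -1.
|Ram(-1045, -24310)| = 6, even; anisotropic at {2, 5, 11, 13, 19, ∞}.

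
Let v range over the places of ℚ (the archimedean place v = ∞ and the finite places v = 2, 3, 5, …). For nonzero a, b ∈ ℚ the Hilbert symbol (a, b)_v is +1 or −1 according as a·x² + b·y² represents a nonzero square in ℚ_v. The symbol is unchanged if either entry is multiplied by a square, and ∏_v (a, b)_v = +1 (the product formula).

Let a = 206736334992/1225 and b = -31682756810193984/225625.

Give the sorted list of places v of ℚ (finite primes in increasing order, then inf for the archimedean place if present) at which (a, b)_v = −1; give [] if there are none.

(a, b) ≡ (713, -337249) mod (ℚ^×)²; places V = {2, 3, 5, 7, 11, 19, 23, 31, 43, ∞}.
(a,b)_23: α=1, u≡1; β=1, v≡22 (mod 23); (1|23)=+1, (22|23)=-1; sign (−1)^1·+1^1·-1^1 = +1.
(a,b)_2: α=4, β=6; u≡1, v≡7 (mod 8); ε(u)ε(v)=0·1, αω(v)=4·0, βω(u)=6·0; sum ≡ 0  ⇒  +1.
(a,b)_5: α=-2, u≡3; β=-4, v≡1 (mod 5); (3|5)=-1, (1|5)=+1; sign (−1)^0·-1^-4·+1^-2 = +1.
(a,b)_7: α=-2, u≡3; β=0, v≡2 (mod 7); (3|7)=-1, (2|7)=+1; sign (−1)^0·-1^0·+1^-2 = +1.
(a,b)_3: α=4, u≡2; β=8, v≡2 (mod 3); (2|3)=-1, (2|3)=-1; sign (−1)^0·-1^8·-1^4 = +1.
(a,b)_31: α=1, u≡6; β=1, v≡14 (mod 31); (6|31)=-1, (14|31)=+1; sign (−1)^1·-1^1·+1^1 = +1.
(a,b)_∞: sgn(713)=+, sgn(-337249)=−, so +1.
(a,b)_11: α=2, u≡1; β=3, v≡5 (mod 11); (1|11)=+1, (5|11)=+1; sign (−1)^0·+1^3·+1^2 = +1.
(a,b)_19: α=0, u≡3; β=-2, v≡11 (mod 19); (3|19)=-1, (11|19)=+1; sign (−1)^0·-1^-2·+1^0 = +1.
(a,b)_43: α=2, u≡35; β=3, v≡5 (mod 43); (35|43)=+1, (5|43)=-1; sign (−1)^0·+1^3·-1^2 = +1.
Every local symbol is +1, so the conic 713·x² + -337249·y² = z² has ℚ_v-points for all v and hence a ℚ-point; (a, b / ℚ) ≅ M_2(ℚ).

[]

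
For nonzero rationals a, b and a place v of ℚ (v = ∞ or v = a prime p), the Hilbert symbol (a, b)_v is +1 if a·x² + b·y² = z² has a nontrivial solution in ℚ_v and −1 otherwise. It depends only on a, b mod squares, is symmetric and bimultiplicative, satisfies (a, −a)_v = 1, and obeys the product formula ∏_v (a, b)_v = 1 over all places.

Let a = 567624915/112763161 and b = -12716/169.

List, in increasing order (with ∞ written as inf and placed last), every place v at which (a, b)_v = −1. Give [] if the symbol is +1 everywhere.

[11, 13]

Mod squares: a ≡ 715, b ≡ -11. Check v ∈ {∞, 2, 3, 5, 7, 11, 13, 17, 37, 41}.
v=17: a=17^0·(≡16), b=17^2·(≡10) mod 17; (16|17)=+1, (10|17)=-1; (−1)^{0·2·8}·(+1)^2·(-1)^0 = +1.
v=7: a=7^-2·(≡1), b=7^0·(≡3) mod 7; (1|7)=+1, (3|7)=-1; (−1)^{-2·0·3}·(+1)^0·(-1)^-2 = +1.
v=3: a=3^8·(≡1), b=3^0·(≡1) mod 3; (1|3)=+1, (1|3)=+1; (−1)^{8·0·1}·(+1)^0·(+1)^8 = +1.
v=37: a=37^-2·(≡26), b=37^0·(≡27) mod 37; (26|37)=+1, (27|37)=+1; (−1)^{-2·0·18}·(+1)^0·(+1)^-2 = +1.
v=∞: 715 > 0 and -11 < 0  ⇒  (a,b)_∞ = +1.
v=13: a=13^1·(≡1), b=13^-2·(≡11) mod 13; (1|13)=+1, (11|13)=-1; (−1)^{1·-2·6}·(+1)^-2·(-1)^1 = -1.
v=2: v_2(a)=0, v_2(b)=2; units ≡ 3, 5 (mod 8); ε·ε+αω+βω = 1·0+0·1+2·1 ≡ 0  ⇒  (a,b)_2 = +1.
v=5: a=5^1·(≡3), b=5^0·(≡1) mod 5; (3|5)=-1, (1|5)=+1; (−1)^{1·0·2}·(-1)^0·(+1)^1 = +1.
v=11: a=11^3·(≡10), b=11^1·(≡8) mod 11; (10|11)=-1, (8|11)=-1; (−1)^{3·1·5}·(-1)^1·(-1)^3 = -1.
v=41: a=41^-2·(≡1), b=41^0·(≡7) mod 41; (1|41)=+1, (7|41)=-1; (−1)^{-2·0·20}·(+1)^0·(-1)^-2 = +1.
Ram(715, -11) = {11, 13}; no ℚ_11-point on the conic.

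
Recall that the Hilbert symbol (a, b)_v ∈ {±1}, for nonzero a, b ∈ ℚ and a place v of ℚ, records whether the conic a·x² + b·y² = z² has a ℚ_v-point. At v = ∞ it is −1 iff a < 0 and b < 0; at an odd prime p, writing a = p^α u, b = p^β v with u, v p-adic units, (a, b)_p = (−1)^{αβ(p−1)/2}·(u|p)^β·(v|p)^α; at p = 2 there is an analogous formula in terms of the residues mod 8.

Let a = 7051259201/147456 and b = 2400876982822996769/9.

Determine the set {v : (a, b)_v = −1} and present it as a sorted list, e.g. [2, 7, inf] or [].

[17, 23, 29, 37]

Mod squares: a ≡ 2936801, b ≡ 5681. Check v ∈ {∞, 2, 3, 7, 13, 17, 19, 23, 29, 37}.
v=23: a=23^1·(≡19), b=23^3·(≡22) mod 23; (19|23)=-1, (22|23)=-1; (−1)^{1·3·11}·(-1)^3·(-1)^1 = -1.
v=3: a=3^-2·(≡2), b=3^-2·(≡2) mod 3; (2|3)=-1, (2|3)=-1; (−1)^{-2·-2·1}·(-1)^-2·(-1)^-2 = +1.
v=29: a=29^1·(≡20), b=29^2·(≡3) mod 29; (20|29)=+1, (3|29)=-1; (−1)^{1·2·14}·(+1)^2·(-1)^1 = -1.
v=2: v_2(a)=-14, v_2(b)=0; units ≡ 1, 1 (mod 8); ε·ε+αω+βω = 0·0+-14·0+0·0 ≡ 0  ⇒  (a,b)_2 = +1.
v=∞: 2936801 > 0 and 5681 > 0  ⇒  (a,b)_∞ = +1.
v=37: a=37^1·(≡24), b=37^2·(≡17) mod 37; (24|37)=-1, (17|37)=-1; (−1)^{1·2·18}·(-1)^2·(-1)^1 = -1.
v=19: a=19^0·(≡17), b=19^1·(≡18) mod 19; (17|19)=+1, (18|19)=-1; (−1)^{0·1·9}·(+1)^1·(-1)^0 = +1.
v=17: a=17^1·(≡2), b=17^2·(≡5) mod 17; (2|17)=+1, (5|17)=-1; (−1)^{1·2·8}·(+1)^2·(-1)^1 = -1.
v=7: a=7^5·(≡5), b=7^4·(≡1) mod 7; (5|7)=-1, (1|7)=+1; (−1)^{5·4·3}·(-1)^4·(+1)^5 = +1.
v=13: a=13^0·(≡9), b=13^1·(≡2) mod 13; (9|13)=+1, (2|13)=-1; (−1)^{0·1·6}·(+1)^1·(-1)^0 = +1.
|Ram(2936801, 5681)| = 4, even; anisotropic at {17, 23, 29, 37}.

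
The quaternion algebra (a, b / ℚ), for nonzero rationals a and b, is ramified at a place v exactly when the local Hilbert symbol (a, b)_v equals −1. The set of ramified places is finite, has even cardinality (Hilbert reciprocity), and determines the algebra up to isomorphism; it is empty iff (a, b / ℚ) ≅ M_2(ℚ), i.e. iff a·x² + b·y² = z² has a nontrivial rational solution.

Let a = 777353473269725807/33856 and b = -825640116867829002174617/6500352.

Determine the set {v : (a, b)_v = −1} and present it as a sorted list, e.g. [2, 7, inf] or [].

Mod squares: a ≡ 287, b ≡ -3219. Check v ∈ {∞, 2, 3, 7, 13, 23, 29, 37, 41}.
v=41: a=41^3·(≡28), b=41^4·(≡36) mod 41; (28|41)=-1, (36|41)=+1; (−1)^{3·4·20}·(-1)^4·(+1)^3 = +1.
v=∞: 287 > 0 and -3219 < 0  ⇒  (a,b)_∞ = +1.
v=37: a=37^2·(≡34), b=37^3·(≡17) mod 37; (34|37)=+1, (17|37)=-1; (−1)^{2·3·18}·(+1)^3·(-1)^2 = +1.
v=13: a=13^4·(≡9), b=13^6·(≡6) mod 13; (9|13)=+1, (6|13)=-1; (−1)^{4·6·6}·(+1)^6·(-1)^4 = +1.
v=7: a=7^3·(≡6), b=7^2·(≡4) mod 7; (6|7)=-1, (4|7)=+1; (−1)^{3·2·3}·(-1)^2·(+1)^3 = +1.
v=23: a=23^-2·(≡15), b=23^-2·(≡3) mod 23; (15|23)=-1, (3|23)=+1; (−1)^{-2·-2·11}·(-1)^-2·(+1)^-2 = +1.
v=3: a=3^0·(≡2), b=3^-1·(≡1) mod 3; (2|3)=-1, (1|3)=+1; (−1)^{0·-1·1}·(-1)^-1·(+1)^0 = -1.
v=29: a=29^2·(≡3), b=29^3·(≡28) mod 29; (3|29)=-1, (28|29)=+1; (−1)^{2·3·14}·(-1)^3·(+1)^2 = -1.
v=2: v_2(a)=-6, v_2(b)=-12; units ≡ 7, 5 (mod 8); ε·ε+αω+βω = 1·0+-6·1+-12·0 ≡ 0  ⇒  (a,b)_2 = +1.
Ram(287, -3219) = {3, 29}; no ℚ_3-point on the conic.

[3, 29]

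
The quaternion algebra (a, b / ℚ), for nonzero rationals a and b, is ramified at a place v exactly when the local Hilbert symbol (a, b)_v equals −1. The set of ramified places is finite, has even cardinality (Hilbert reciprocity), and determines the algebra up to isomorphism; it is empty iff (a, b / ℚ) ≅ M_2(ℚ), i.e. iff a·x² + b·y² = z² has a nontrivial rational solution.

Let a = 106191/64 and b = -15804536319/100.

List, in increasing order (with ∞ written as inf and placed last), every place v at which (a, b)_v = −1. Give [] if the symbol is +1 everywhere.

[3, 11, 13, 23]

(a, b) ≡ (1311, -4864431) mod (ℚ^×)²; places V = {2, 3, 5, 11, 13, 17, 19, 23, 29, ∞}.
(a,b)_5: α=0, u≡4; β=-2, v≡4 (mod 5); (4|5)=+1, (4|5)=+1; sign (−1)^0·+1^-2·+1^0 = +1.
(a,b)_23: α=1, u≡15; β=1, v≡14 (mod 23); (15|23)=-1, (14|23)=-1; sign (−1)^1·-1^1·-1^1 = -1.
(a,b)_∞: sgn(1311)=+, sgn(-4864431)=−, so +1.
(a,b)_3: α=5, u≡2; β=3, v≡2 (mod 3); (2|3)=-1, (2|3)=-1; sign (−1)^1·-1^3·-1^5 = -1.
(a,b)_29: α=0, u≡23; β=1, v≡2 (mod 29); (23|29)=+1, (2|29)=-1; sign (−1)^0·+1^1·-1^0 = +1.
(a,b)_13: α=0, u≡6; β=1, v≡11 (mod 13); (6|13)=-1, (11|13)=-1; sign (−1)^0·-1^1·-1^0 = -1.
(a,b)_19: α=1, u≡14; β=2, v≡7 (mod 19); (14|19)=-1, (7|19)=+1; sign (−1)^0·-1^2·+1^1 = +1.
(a,b)_17: α=0, u≡2; β=1, v≡16 (mod 17); (2|17)=+1, (16|17)=+1; sign (−1)^0·+1^1·+1^0 = +1.
(a,b)_11: α=0, u≡7; β=1, v≡4 (mod 11); (7|11)=-1, (4|11)=+1; sign (−1)^0·-1^1·+1^0 = -1.
(a,b)_2: α=-6, β=-2; u≡7, v≡1 (mod 8); ε(u)ε(v)=1·0, αω(v)=-6·0, βω(u)=-2·0; sum ≡ 0  ⇒  +1.
(1311, -4864431 / ℚ) ramifies at {3, 11, 13, 23}: a division algebra.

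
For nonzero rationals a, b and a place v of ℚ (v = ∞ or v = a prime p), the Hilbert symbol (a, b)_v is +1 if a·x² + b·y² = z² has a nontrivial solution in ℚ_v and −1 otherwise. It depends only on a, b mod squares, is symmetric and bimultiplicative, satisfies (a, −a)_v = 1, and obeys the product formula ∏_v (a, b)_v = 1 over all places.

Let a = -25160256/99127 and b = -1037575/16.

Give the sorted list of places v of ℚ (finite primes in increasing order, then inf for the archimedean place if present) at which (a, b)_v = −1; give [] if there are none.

Mod squares: a ≡ -7, b ≡ -7. Check v ∈ {∞, 2, 3, 5, 7, 11, 17, 19}.
v=7: a=7^-3·(≡6), b=7^3·(≡3) mod 7; (6|7)=-1, (3|7)=-1; (−1)^{-3·3·3}·(-1)^3·(-1)^-3 = -1.
v=3: a=3^2·(≡2), b=3^0·(≡2) mod 3; (2|3)=-1, (2|3)=-1; (−1)^{2·0·1}·(-1)^0·(-1)^2 = +1.
v=19: a=19^2·(≡18), b=19^0·(≡14) mod 19; (18|19)=-1, (14|19)=-1; (−1)^{2·0·9}·(-1)^0·(-1)^2 = +1.
v=5: a=5^0·(≡2), b=5^2·(≡2) mod 5; (2|5)=-1, (2|5)=-1; (−1)^{0·2·2}·(-1)^2·(-1)^0 = +1.
v=2: v_2(a)=6, v_2(b)=-4; units ≡ 1, 1 (mod 8); ε·ε+αω+βω = 0·0+6·0+-4·0 ≡ 0  ⇒  (a,b)_2 = +1.
v=11: a=11^2·(≡5), b=11^2·(≡1) mod 11; (5|11)=+1, (1|11)=+1; (−1)^{2·2·5}·(+1)^2·(+1)^2 = +1.
v=17: a=17^-2·(≡11), b=17^0·(≡14) mod 17; (11|17)=-1, (14|17)=-1; (−1)^{-2·0·8}·(-1)^0·(-1)^-2 = +1.
v=∞: -7 < 0 and -7 < 0  ⇒  (a,b)_∞ = -1.
|Ram(-7, -7)| = 2, even; anisotropic at {7, ∞}.

[7, inf]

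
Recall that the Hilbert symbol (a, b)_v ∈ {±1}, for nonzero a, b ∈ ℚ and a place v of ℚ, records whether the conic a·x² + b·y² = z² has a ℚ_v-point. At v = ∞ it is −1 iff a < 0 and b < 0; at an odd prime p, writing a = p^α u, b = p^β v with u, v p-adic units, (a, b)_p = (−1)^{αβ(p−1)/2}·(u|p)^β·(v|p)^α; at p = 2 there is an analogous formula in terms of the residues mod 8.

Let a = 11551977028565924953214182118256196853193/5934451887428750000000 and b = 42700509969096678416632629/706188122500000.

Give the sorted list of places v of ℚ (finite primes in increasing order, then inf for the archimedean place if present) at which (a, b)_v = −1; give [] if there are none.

Mod squares: a ≡ 62062, b ≡ 5890. Check v ∈ {∞, 2, 3, 5, 7, 11, 13, 17, 19, 29, 31}.
v=31: a=31^5·(≡18), b=31^3·(≡25) mod 31; (18|31)=+1, (25|31)=+1; (−1)^{5·3·15}·(+1)^3·(+1)^5 = -1.
v=2: v_2(a)=-7, v_2(b)=-5; units ≡ 7, 1 (mod 8); ε·ε+αω+βω = 1·0+-7·0+-5·0 ≡ 0  ⇒  (a,b)_2 = +1.
v=17: a=17^2·(≡6), b=17^2·(≡2) mod 17; (6|17)=-1, (2|17)=+1; (−1)^{2·2·8}·(-1)^2·(+1)^2 = +1.
v=5: a=5^-10·(≡2), b=5^-7·(≡3) mod 5; (2|5)=-1, (3|5)=-1; (−1)^{-10·-7·2}·(-1)^-7·(-1)^-10 = -1.
v=19: a=19^2·(≡13), b=19^1·(≡7) mod 19; (13|19)=-1, (7|19)=+1; (−1)^{2·1·9}·(-1)^1·(+1)^2 = -1.
v=13: a=13^9·(≡4), b=13^6·(≡1) mod 13; (4|13)=+1, (1|13)=+1; (−1)^{9·6·6}·(+1)^6·(+1)^9 = +1.
v=7: a=7^-15·(≡4), b=7^-10·(≡6) mod 7; (4|7)=+1, (6|7)=-1; (−1)^{-15·-10·3}·(+1)^-10·(-1)^-15 = -1.
v=29: a=29^4·(≡14), b=29^2·(≡17) mod 29; (14|29)=-1, (17|29)=-1; (−1)^{4·2·14}·(-1)^2·(-1)^4 = +1.
v=∞: 62062 > 0 and 5890 > 0  ⇒  (a,b)_∞ = +1.
v=3: a=3^18·(≡1), b=3^12·(≡1) mod 3; (1|3)=+1, (1|3)=+1; (−1)^{18·12·1}·(+1)^12·(+1)^18 = +1.
v=11: a=11^3·(≡8), b=11^2·(≡4) mod 11; (8|11)=-1, (4|11)=+1; (−1)^{3·2·5}·(-1)^2·(+1)^3 = +1.
|Ram(62062, 5890)| = 4, even; anisotropic at {5, 7, 19, 31}.

[5, 7, 19, 31]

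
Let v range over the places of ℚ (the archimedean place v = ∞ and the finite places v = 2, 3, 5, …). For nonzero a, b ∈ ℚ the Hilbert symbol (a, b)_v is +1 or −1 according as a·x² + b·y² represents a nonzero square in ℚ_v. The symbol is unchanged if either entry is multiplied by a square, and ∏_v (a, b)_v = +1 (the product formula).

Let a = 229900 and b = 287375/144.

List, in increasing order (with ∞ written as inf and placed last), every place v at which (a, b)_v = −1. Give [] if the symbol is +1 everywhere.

[2, 19]

(a, b) ≡ (19, 95) mod (ℚ^×)²; places V = {2, 3, 5, 11, 19, ∞}.
(a,b)_5: α=2, u≡1; β=3, v≡1 (mod 5); (1|5)=+1, (1|5)=+1; sign (−1)^0·+1^3·+1^2 = +1.
(a,b)_11: α=2, u≡8; β=2, v≡10 (mod 11); (8|11)=-1, (10|11)=-1; sign (−1)^0·-1^2·-1^2 = +1.
(a,b)_19: α=1, u≡16; β=1, v≡7 (mod 19); (16|19)=+1, (7|19)=+1; sign (−1)^1·+1^1·+1^1 = -1.
(a,b)_3: α=0, u≡1; β=-2, v≡2 (mod 3); (1|3)=+1, (2|3)=-1; sign (−1)^0·+1^-2·-1^0 = +1.
(a,b)_∞: sgn(19)=+, sgn(95)=+, so +1.
(a,b)_2: α=2, β=-4; u≡3, v≡7 (mod 8); ε(u)ε(v)=1·1, αω(v)=2·0, βω(u)=-4·1; sum ≡ 1  ⇒  -1.
Ram(19, 95) = {2, 19}; no ℚ_2-point on the conic.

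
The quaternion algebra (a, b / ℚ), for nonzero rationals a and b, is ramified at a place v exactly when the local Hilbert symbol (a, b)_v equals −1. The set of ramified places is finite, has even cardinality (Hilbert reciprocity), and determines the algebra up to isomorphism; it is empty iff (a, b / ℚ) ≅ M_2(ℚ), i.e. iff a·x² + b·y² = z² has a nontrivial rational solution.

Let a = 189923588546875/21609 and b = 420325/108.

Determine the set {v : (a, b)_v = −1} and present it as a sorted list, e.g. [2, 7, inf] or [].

Mod squares: a ≡ 43, b ≡ 50439. Check v ∈ {∞, 2, 3, 5, 7, 17, 23, 43}.
v=∞: 43 > 0 and 50439 > 0  ⇒  (a,b)_∞ = +1.
v=3: a=3^-2·(≡1), b=3^-3·(≡1) mod 3; (1|3)=+1, (1|3)=+1; (−1)^{-2·-3·1}·(+1)^-3·(+1)^-2 = +1.
v=2: v_2(a)=0, v_2(b)=-2; units ≡ 3, 7 (mod 8); ε·ε+αω+βω = 1·1+0·0+-2·1 ≡ 1  ⇒  (a,b)_2 = -1.
v=23: a=23^2·(≡19), b=23^1·(≡8) mod 23; (19|23)=-1, (8|23)=+1; (−1)^{2·1·11}·(-1)^1·(+1)^2 = -1.
v=5: a=5^6·(≡3), b=5^2·(≡1) mod 5; (3|5)=-1, (1|5)=+1; (−1)^{6·2·2}·(-1)^2·(+1)^6 = +1.
v=7: a=7^-4·(≡4), b=7^0·(≡1) mod 7; (4|7)=+1, (1|7)=+1; (−1)^{-4·0·3}·(+1)^0·(+1)^-4 = +1.
v=43: a=43^3·(≡13), b=43^1·(≡28) mod 43; (13|43)=+1, (28|43)=-1; (−1)^{3·1·21}·(+1)^1·(-1)^3 = +1.
v=17: a=17^2·(≡13), b=17^1·(≡4) mod 17; (13|17)=+1, (4|17)=+1; (−1)^{2·1·8}·(+1)^1·(+1)^2 = +1.
(43, 50439 / ℚ) ramifies at {2, 23}: a division algebra.

[2, 23]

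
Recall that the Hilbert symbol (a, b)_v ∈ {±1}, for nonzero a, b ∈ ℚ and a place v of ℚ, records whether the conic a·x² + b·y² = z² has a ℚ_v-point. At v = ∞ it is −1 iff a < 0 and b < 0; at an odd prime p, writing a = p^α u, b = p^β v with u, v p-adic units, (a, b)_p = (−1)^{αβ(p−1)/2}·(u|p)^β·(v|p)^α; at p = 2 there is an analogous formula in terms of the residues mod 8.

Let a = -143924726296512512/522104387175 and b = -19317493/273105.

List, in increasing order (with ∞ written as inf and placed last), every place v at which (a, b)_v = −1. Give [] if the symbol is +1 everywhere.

[2, inf]

(a, b) ≡ (-14, -1365) mod (ℚ^×)²; places V = {2, 3, 5, 7, 13, 17, 23, 53, ∞}.
(a,b)_2: α=11, β=0; u≡1, v≡3 (mod 8); ε(u)ε(v)=0·1, αω(v)=11·1, βω(u)=0·0; sum ≡ 1  ⇒  -1.
(a,b)_13: α=2, u≡12; β=1, v≡4 (mod 13); (12|13)=+1, (4|13)=+1; sign (−1)^0·+1^1·+1^2 = +1.
(a,b)_3: α=-6, u≡1; β=-3, v≡1 (mod 3); (1|3)=+1, (1|3)=+1; sign (−1)^0·+1^-3·+1^-6 = +1.
(a,b)_7: α=-3, u≡3; β=-1, v≡2 (mod 7); (3|7)=-1, (2|7)=+1; sign (−1)^1·-1^-1·+1^-3 = +1.
(a,b)_∞: sgn(-14)=−, sgn(-1365)=−, so -1.
(a,b)_5: α=-2, u≡4; β=-1, v≡2 (mod 5); (4|5)=+1, (2|5)=-1; sign (−1)^0·+1^-1·-1^-2 = +1.
(a,b)_23: α=6, u≡4; β=2, v≡10 (mod 23); (4|23)=+1, (10|23)=-1; sign (−1)^0·+1^2·-1^6 = +1.
(a,b)_17: α=-4, u≡6; β=-2, v≡10 (mod 17); (6|17)=-1, (10|17)=-1; sign (−1)^0·-1^-2·-1^-4 = +1.
(a,b)_53: α=2, u≡39; β=2, v≡10 (mod 53); (39|53)=-1, (10|53)=+1; sign (−1)^0·-1^2·+1^2 = +1.
|Ram(-14, -1365)| = 2, even; anisotropic at {2, ∞}.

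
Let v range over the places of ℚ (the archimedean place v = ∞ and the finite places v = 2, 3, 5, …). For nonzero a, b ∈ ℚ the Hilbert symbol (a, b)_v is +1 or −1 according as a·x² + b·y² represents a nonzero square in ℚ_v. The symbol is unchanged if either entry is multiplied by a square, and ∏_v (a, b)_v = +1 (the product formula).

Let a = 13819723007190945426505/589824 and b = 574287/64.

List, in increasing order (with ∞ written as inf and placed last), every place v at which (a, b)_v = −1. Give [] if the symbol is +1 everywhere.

Mod squares: a ≡ 7696402945, b ≡ 574287. Check v ∈ {∞, 2, 3, 5, 7, 11, 17, 23, 29, 41, 43}.
v=∞: 7696402945 > 0 and 574287 > 0  ⇒  (a,b)_∞ = +1.
v=11: a=11^1·(≡2), b=11^0·(≡6) mod 11; (2|11)=-1, (6|11)=-1; (−1)^{1·0·5}·(-1)^0·(-1)^1 = -1.
v=43: a=43^1·(≡34), b=43^0·(≡42) mod 43; (34|43)=-1, (42|43)=-1; (−1)^{1·0·21}·(-1)^0·(-1)^1 = -1.
v=17: a=17^1·(≡16), b=17^0·(≡6) mod 17; (16|17)=+1, (6|17)=-1; (−1)^{1·0·8}·(+1)^0·(-1)^1 = -1.
v=7: a=7^5·(≡6), b=7^1·(≡1) mod 7; (6|7)=-1, (1|7)=+1; (−1)^{5·1·3}·(-1)^1·(+1)^5 = +1.
v=5: a=5^1·(≡4), b=5^0·(≡3) mod 5; (4|5)=+1, (3|5)=-1; (−1)^{1·0·2}·(+1)^0·(-1)^1 = -1.
v=23: a=23^3·(≡22), b=23^1·(≡11) mod 23; (22|23)=-1, (11|23)=-1; (−1)^{3·1·11}·(-1)^1·(-1)^3 = -1.
v=2: v_2(a)=-16, v_2(b)=-6; units ≡ 1, 7 (mod 8); ε·ε+αω+βω = 0·1+-16·0+-6·0 ≡ 0  ⇒  (a,b)_2 = +1.
v=29: a=29^3·(≡1), b=29^1·(≡9) mod 29; (1|29)=+1, (9|29)=+1; (−1)^{3·1·14}·(+1)^1·(+1)^3 = +1.
v=41: a=41^3·(≡36), b=41^1·(≡35) mod 41; (36|41)=+1, (35|41)=-1; (−1)^{3·1·20}·(+1)^1·(-1)^3 = -1.
v=3: a=3^-2·(≡1), b=3^1·(≡2) mod 3; (1|3)=+1, (2|3)=-1; (−1)^{-2·1·1}·(+1)^1·(-1)^-2 = +1.
(7696402945, 574287 / ℚ) ramifies at {5, 11, 17, 23, 41, 43}: a division algebra.

[5, 11, 17, 23, 41, 43]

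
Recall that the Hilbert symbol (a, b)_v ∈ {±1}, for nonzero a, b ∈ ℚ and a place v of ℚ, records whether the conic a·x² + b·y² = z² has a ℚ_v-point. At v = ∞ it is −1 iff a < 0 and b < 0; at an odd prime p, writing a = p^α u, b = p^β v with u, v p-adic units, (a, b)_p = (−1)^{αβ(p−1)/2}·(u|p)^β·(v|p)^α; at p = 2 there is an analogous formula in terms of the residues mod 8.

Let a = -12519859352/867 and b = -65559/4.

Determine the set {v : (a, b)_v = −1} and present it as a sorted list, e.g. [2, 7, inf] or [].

[7, inf]

(a, b) ≡ (-546, -39) mod (ℚ^×)²; places V = {2, 3, 7, 11, 13, 17, 29, 41, ∞}.
(a,b)_13: α=3, u≡10; β=1, v≡10 (mod 13); (10|13)=+1, (10|13)=+1; sign (−1)^0·+1^1·+1^3 = +1.
(a,b)_2: α=3, β=-2; u≡7, v≡1 (mod 8); ε(u)ε(v)=1·0, αω(v)=3·0, βω(u)=-2·0; sum ≡ 0  ⇒  +1.
(a,b)_3: α=-1, u≡1; β=1, v≡2 (mod 3); (1|3)=+1, (2|3)=-1; sign (−1)^1·+1^1·-1^-1 = +1.
(a,b)_17: α=-2, u≡1; β=0, v≡11 (mod 17); (1|17)=+1, (11|17)=-1; sign (−1)^0·+1^0·-1^-2 = +1.
(a,b)_29: α=2, u≡4; β=0, v≡17 (mod 29); (4|29)=+1, (17|29)=-1; sign (−1)^0·+1^0·-1^2 = +1.
(a,b)_41: α=0, u≡19; β=2, v≡21 (mod 41); (19|41)=-1, (21|41)=+1; sign (−1)^0·-1^2·+1^0 = +1.
(a,b)_7: α=1, u≡5; β=0, v≡6 (mod 7); (5|7)=-1, (6|7)=-1; sign (−1)^0·-1^0·-1^1 = -1.
(a,b)_∞: sgn(-546)=−, sgn(-39)=−, so -1.
(a,b)_11: α=2, u≡9; β=0, v≡3 (mod 11); (9|11)=+1, (3|11)=+1; sign (−1)^0·+1^0·+1^2 = +1.
(-546, -39 / ℚ) ramifies at {7, ∞}: a division algebra.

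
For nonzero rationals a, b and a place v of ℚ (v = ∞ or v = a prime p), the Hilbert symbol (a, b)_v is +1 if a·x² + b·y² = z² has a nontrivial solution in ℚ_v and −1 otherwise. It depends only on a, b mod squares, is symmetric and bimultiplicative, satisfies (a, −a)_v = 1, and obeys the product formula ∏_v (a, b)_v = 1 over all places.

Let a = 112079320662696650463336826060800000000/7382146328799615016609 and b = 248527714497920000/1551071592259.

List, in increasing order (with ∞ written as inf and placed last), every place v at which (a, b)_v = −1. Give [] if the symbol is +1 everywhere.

[11, 13]

(a, b) ≡ (403, 2717) mod (ℚ^×)²; places V = {2, 3, 5, 7, 11, 13, 17, 19, 29, 31, 41, ∞}.
(a,b)_41: α=6, u≡14; β=4, v≡24 (mod 41); (14|41)=-1, (24|41)=-1; sign (−1)^0·-1^4·-1^6 = +1.
(a,b)_7: α=-14, u≡2; β=-10, v≡1 (mod 7); (2|7)=+1, (1|7)=+1; sign (−1)^0·+1^-10·+1^-14 = +1.
(a,b)_31: α=5, u≡23; β=2, v≡14 (mod 31); (23|31)=-1, (14|31)=+1; sign (−1)^0·-1^2·+1^5 = +1.
(a,b)_19: α=-4, u≡7; β=-1, v≡8 (mod 19); (7|19)=+1, (8|19)=-1; sign (−1)^0·+1^-1·-1^-4 = +1.
(a,b)_13: α=3, u≡8; β=1, v≡3 (mod 13); (8|13)=-1, (3|13)=+1; sign (−1)^0·-1^1·+1^3 = -1.
(a,b)_5: α=8, u≡2; β=4, v≡3 (mod 5); (2|5)=-1, (3|5)=-1; sign (−1)^0·-1^4·-1^8 = +1.
(a,b)_17: α=-4, u≡10; β=-2, v≡12 (mod 17); (10|17)=-1, (12|17)=-1; sign (−1)^0·-1^-2·-1^-4 = +1.
(a,b)_11: α=2, u≡7; β=1, v≡1 (mod 11); (7|11)=-1, (1|11)=+1; sign (−1)^0·-1^1·+1^2 = -1.
(a,b)_2: α=20, β=10; u≡3, v≡5 (mod 8); ε(u)ε(v)=1·0, αω(v)=20·1, βω(u)=10·1; sum ≡ 0  ⇒  +1.
(a,b)_3: α=2, u≡1; β=0, v≡2 (mod 3); (1|3)=+1, (2|3)=-1; sign (−1)^0·+1^0·-1^2 = +1.
(a,b)_29: α=2, u≡14; β=0, v≡1 (mod 29); (14|29)=-1, (1|29)=+1; sign (−1)^0·-1^0·+1^2 = +1.
(a,b)_∞: sgn(403)=+, sgn(2717)=+, so +1.
(403, 2717 / ℚ) ramifies at {11, 13}: a division algebra.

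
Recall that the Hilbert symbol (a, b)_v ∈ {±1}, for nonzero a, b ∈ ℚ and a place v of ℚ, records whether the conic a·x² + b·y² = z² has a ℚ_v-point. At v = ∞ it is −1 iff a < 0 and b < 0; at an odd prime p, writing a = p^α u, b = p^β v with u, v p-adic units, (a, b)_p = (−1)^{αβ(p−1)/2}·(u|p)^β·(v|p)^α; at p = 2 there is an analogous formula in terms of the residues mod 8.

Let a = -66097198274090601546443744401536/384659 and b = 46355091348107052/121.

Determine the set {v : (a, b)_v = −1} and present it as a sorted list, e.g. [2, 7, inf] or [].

Mod squares: a ≡ -19734, b ≡ 7571347. Check v ∈ {∞, 2, 3, 7, 11, 13, 17, 23, 31, 37, 41}.
v=∞: -19734 < 0 and 7571347 > 0  ⇒  (a,b)_∞ = +1.
v=23: a=23^5·(≡3), b=23^3·(≡1) mod 23; (3|23)=+1, (1|23)=+1; (−1)^{5·3·11}·(+1)^3·(+1)^5 = -1.
v=7: a=7^4·(≡5), b=7^3·(≡1) mod 7; (5|7)=-1, (1|7)=+1; (−1)^{4·3·3}·(-1)^3·(+1)^4 = -1.
v=11: a=11^-3·(≡7), b=11^-2·(≡5) mod 11; (7|11)=-1, (5|11)=+1; (−1)^{-3·-2·5}·(-1)^-2·(+1)^-3 = +1.
v=13: a=13^1·(≡1), b=13^0·(≡1) mod 13; (1|13)=+1, (1|13)=+1; (−1)^{1·0·6}·(+1)^0·(+1)^1 = +1.
v=41: a=41^2·(≡34), b=41^1·(≡6) mod 41; (34|41)=-1, (6|41)=-1; (−1)^{2·1·20}·(-1)^1·(-1)^2 = -1.
v=3: a=3^19·(≡1), b=3^10·(≡1) mod 3; (1|3)=+1, (1|3)=+1; (−1)^{19·10·1}·(+1)^10·(+1)^19 = +1.
v=2: v_2(a)=7, v_2(b)=2; units ≡ 5, 3 (mod 8); ε·ε+αω+βω = 0·1+7·1+2·1 ≡ 1  ⇒  (a,b)_2 = -1.
v=17: a=17^-2·(≡12), b=17^0·(≡7) mod 17; (12|17)=-1, (7|17)=-1; (−1)^{-2·0·8}·(-1)^0·(-1)^-2 = +1.
v=31: a=31^2·(≡26), b=31^1·(≡16) mod 31; (26|31)=-1, (16|31)=+1; (−1)^{2·1·15}·(-1)^1·(+1)^2 = -1.
v=37: a=37^2·(≡8), b=37^1·(≡11) mod 37; (8|37)=-1, (11|37)=+1; (−1)^{2·1·18}·(-1)^1·(+1)^2 = -1.
(-19734, 7571347 / ℚ) ramifies at {2, 7, 23, 31, 37, 41}: a division algebra.

[2, 7, 23, 31, 37, 41]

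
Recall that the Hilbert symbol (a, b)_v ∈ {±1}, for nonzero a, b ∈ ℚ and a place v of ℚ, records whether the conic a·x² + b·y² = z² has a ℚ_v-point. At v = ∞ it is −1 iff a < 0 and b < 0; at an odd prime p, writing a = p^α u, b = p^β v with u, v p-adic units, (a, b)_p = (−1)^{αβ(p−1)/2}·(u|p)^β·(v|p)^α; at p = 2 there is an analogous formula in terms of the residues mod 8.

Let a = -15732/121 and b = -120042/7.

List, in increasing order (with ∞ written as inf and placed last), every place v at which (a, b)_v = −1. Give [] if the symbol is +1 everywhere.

(a, b) ≡ (-437, -10374) mod (ℚ^×)²; places V = {2, 3, 7, 11, 13, 19, 23, ∞}.
(a,b)_7: α=0, u≡2; β=-1, v≡1 (mod 7); (2|7)=+1, (1|7)=+1; sign (−1)^0·+1^-1·+1^0 = +1.
(a,b)_19: α=1, u≡12; β=1, v≡4 (mod 19); (12|19)=-1, (4|19)=+1; sign (−1)^1·-1^1·+1^1 = +1.
(a,b)_13: α=0, u≡6; β=1, v≡5 (mod 13); (6|13)=-1, (5|13)=-1; sign (−1)^0·-1^1·-1^0 = -1.
(a,b)_23: α=1, u≡1; β=0, v≡19 (mod 23); (1|23)=+1, (19|23)=-1; sign (−1)^0·+1^0·-1^1 = -1.
(a,b)_3: α=2, u≡1; β=5, v≡1 (mod 3); (1|3)=+1, (1|3)=+1; sign (−1)^0·+1^5·+1^2 = +1.
(a,b)_11: α=-2, u≡9; β=0, v≡8 (mod 11); (9|11)=+1, (8|11)=-1; sign (−1)^0·+1^0·-1^-2 = +1.
(a,b)_∞: sgn(-437)=−, sgn(-10374)=−, so -1.
(a,b)_2: α=2, β=1; u≡3, v≡5 (mod 8); ε(u)ε(v)=1·0, αω(v)=2·1, βω(u)=1·1; sum ≡ 1  ⇒  -1.
Ram(-437, -10374) = {2, 13, 23, ∞}; no ℚ_2-point on the conic.

[2, 13, 23, inf]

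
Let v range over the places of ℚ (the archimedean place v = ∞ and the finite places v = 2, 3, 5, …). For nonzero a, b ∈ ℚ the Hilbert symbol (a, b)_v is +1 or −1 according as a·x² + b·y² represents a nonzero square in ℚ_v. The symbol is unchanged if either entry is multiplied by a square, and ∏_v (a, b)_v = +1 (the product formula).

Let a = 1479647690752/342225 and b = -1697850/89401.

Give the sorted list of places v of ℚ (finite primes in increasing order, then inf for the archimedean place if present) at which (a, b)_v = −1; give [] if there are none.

(a, b) ≡ (238, -154) mod (ℚ^×)²; places V = {2, 3, 5, 7, 11, 13, 17, 23, ∞}.
(a,b)_∞: sgn(238)=+, sgn(-154)=−, so +1.
(a,b)_7: α=3, u≡3; β=3, v≡5 (mod 7); (3|7)=-1, (5|7)=-1; sign (−1)^1·-1^3·-1^3 = -1.
(a,b)_2: α=21, β=1; u≡7, v≡3 (mod 8); ε(u)ε(v)=1·1, αω(v)=21·1, βω(u)=1·0; sum ≡ 0  ⇒  +1.
(a,b)_13: α=-2, u≡1; β=-2, v≡6 (mod 13); (1|13)=+1, (6|13)=-1; sign (−1)^0·+1^-2·-1^-2 = +1.
(a,b)_11: α=2, u≡6; β=1, v≡6 (mod 11); (6|11)=-1, (6|11)=-1; sign (−1)^0·-1^1·-1^2 = -1.
(a,b)_5: α=-2, u≡3; β=2, v≡1 (mod 5); (3|5)=-1, (1|5)=+1; sign (−1)^0·-1^2·+1^-2 = +1.
(a,b)_3: α=-4, u≡1; β=2, v≡2 (mod 3); (1|3)=+1, (2|3)=-1; sign (−1)^0·+1^2·-1^-4 = +1.
(a,b)_23: α=0, u≡16; β=-2, v≡7 (mod 23); (16|23)=+1, (7|23)=-1; sign (−1)^0·+1^-2·-1^0 = +1.
(a,b)_17: α=1, u≡6; β=0, v≡13 (mod 17); (6|17)=-1, (13|17)=+1; sign (−1)^0·-1^0·+1^1 = +1.
(238, -154 / ℚ) ramifies at {7, 11}: a division algebra.

[7, 11]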